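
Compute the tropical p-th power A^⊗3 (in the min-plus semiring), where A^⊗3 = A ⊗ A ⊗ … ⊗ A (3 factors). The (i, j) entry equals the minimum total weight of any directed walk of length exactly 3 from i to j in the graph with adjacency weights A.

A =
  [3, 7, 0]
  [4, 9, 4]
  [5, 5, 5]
A^⊗3 =
  [8, 8, 5]
  [9, 9, 7]
  [10, 10, 8]

Each entry (A^⊗3)_ij equals the minimum over all length-3 walks i = v_0 → v_1 → … → v_3 = j of Σ_t A[v_t][v_{t+1}]. For example, for (i, j) = (0, 2) we minimise over 9 possible intermediate vertex sequences; the minimum is 5, attained along the walk 0 → 2 → 0 → 2.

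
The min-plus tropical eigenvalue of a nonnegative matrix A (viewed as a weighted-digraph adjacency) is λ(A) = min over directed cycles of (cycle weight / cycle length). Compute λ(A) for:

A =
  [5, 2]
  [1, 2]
λ(A) = 3/2

Enumerate directed cycles and compute their means (weight / length). Sample:
  cycle 0 → 0: weight = 5, length = 1, mean = 5/1 ≈ 5.000
  cycle 1 → 1: weight = 2, length = 1, mean = 2/1 ≈ 2.000
  cycle 0 → 1 → 0: weight = 3, length = 2, mean = 3/2 ≈ 1.500
  cycle 1 → 0 → 1: weight = 3, length = 2, mean = 3/2 ≈ 1.500
Minimum mean = 1.500, attained e.g. along the cycle 0 → 1 → 0 with weight 3 and length 2. So λ(A) = 3/2 = 3/2.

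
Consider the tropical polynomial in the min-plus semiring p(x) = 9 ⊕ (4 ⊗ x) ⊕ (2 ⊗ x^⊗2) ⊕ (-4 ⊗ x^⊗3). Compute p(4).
p(4) = 8

A tropical monomial a ⊗ x^⊗i evaluates to a + i · x. Evaluating each term at x = 4:
  Term 0 contributes 9 + 0 · 4 = 9
  Term 1 contributes 4 + 1 · 4 = 8
  Term 2 contributes 2 + 2 · 4 = 10
  Term 3 contributes -4 + 3 · 4 = 8
p(4) = ⊕ of these = min[9, 8, 10, 8] = 8.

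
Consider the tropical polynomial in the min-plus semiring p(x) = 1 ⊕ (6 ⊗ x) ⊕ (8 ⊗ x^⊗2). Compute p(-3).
p(-3) = 1

A tropical monomial a ⊗ x^⊗i evaluates to a + i · x. Evaluating each term at x = -3:
  Term 0 contributes 1 + 0 · -3 = 1
  Term 1 contributes 6 + 1 · -3 = 3
  Term 2 contributes 8 + 2 · -3 = 2
p(-3) = ⊕ of these = min[1, 3, 2] = 1.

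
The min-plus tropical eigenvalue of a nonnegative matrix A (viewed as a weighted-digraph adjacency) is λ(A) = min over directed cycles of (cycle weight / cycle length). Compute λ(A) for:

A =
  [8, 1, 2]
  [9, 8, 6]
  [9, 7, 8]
λ(A) = 5

Enumerate directed cycles and compute their means (weight / length). Sample:
  cycle 0 → 0: weight = 8, length = 1, mean = 8/1 ≈ 8.000
  cycle 1 → 1: weight = 8, length = 1, mean = 8/1 ≈ 8.000
  cycle 2 → 2: weight = 8, length = 1, mean = 8/1 ≈ 8.000
  cycle 0 → 1 → 0: weight = 10, length = 2, mean = 10/2 ≈ 5.000
  cycle 0 → 2 → 0: weight = 11, length = 2, mean = 11/2 ≈ 5.500
  cycle 1 → 0 → 1: weight = 10, length = 2, mean = 10/2 ≈ 5.000
Minimum mean = 5.000, attained e.g. along the cycle 0 → 1 → 0 with weight 10 and length 2. So λ(A) = 10/2 = 5.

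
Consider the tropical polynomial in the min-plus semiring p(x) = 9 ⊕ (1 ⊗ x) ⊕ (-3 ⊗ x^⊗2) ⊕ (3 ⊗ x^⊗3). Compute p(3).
p(3) = 3

A tropical monomial a ⊗ x^⊗i evaluates to a + i · x. Evaluating each term at x = 3:
  Term 0 contributes 9 + 0 · 3 = 9
  Term 1 contributes 1 + 1 · 3 = 4
  Term 2 contributes -3 + 2 · 3 = 3
  Term 3 contributes 3 + 3 · 3 = 12
p(3) = ⊕ of these = min[9, 4, 3, 12] = 3.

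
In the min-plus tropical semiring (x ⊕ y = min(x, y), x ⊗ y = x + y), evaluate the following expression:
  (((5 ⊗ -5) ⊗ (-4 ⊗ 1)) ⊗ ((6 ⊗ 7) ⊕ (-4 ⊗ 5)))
(((5 ⊗ -5) ⊗ (-4 ⊗ 1)) ⊗ ((6 ⊗ 7) ⊕ (-4 ⊗ 5))) = -2

Expand innermost to outermost. Recall ⊕ takes the minimum of its arguments and ⊗ takes their sum. Working out the expression (((5 ⊗ -5) ⊗ (-4 ⊗ 1)) ⊗ ((6 ⊗ 7) ⊕ (-4 ⊗ 5))) gives -2.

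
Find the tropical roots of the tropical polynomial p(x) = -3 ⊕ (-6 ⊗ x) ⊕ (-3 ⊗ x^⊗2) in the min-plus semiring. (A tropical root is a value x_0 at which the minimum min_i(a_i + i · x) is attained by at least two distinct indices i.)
Roots: {-3, 3}

Each tropical root is a break point of the lower envelope of the lines y = a_i + i · x (there are 3 lines, with slopes 0, 1, ..., 2). Only the lines that attain the minimum somewhere contribute to roots; other lines are dominated. Here the surviving (envelope) indices are i = 2, i = 1, i = 0.
Intersections between consecutive envelope lines give the roots: for adjacent envelope indices i < j the intersection is x = (a_i − a_j) / (j − i). Reading off the sorted break points: {-3, 3}.
Verification: at each break x_0, at least two indices attain the minimum of min_i(a_i + i · x_0).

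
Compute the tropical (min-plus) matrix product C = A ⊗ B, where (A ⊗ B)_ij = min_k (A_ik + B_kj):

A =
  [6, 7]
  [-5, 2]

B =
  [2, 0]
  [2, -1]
A ⊗ B =
  [8, 6]
  [-3, -5]

Apply the min-plus product entry-by-entry:
  C[0][0] = min over k of (A[0][0] + B[0][0] = 6 + 2 = 8, A[0][1] + B[1][0] = 7 + 2 = 9) = 8 (attained at k = 0)
  C[0][1] = min over k of (A[0][0] + B[0][1] = 6 + 0 = 6, A[0][1] + B[1][1] = 7 + -1 = 6) = 6 (attained at k = 0)
  C[1][0] = min over k of (A[1][0] + B[0][0] = -5 + 2 = -3, A[1][1] + B[1][0] = 2 + 2 = 4) = -3 (attained at k = 0)
  C[1][1] = min over k of (A[1][0] + B[0][1] = -5 + 0 = -5, A[1][1] + B[1][1] = 2 + -1 = 1) = -5 (attained at k = 0)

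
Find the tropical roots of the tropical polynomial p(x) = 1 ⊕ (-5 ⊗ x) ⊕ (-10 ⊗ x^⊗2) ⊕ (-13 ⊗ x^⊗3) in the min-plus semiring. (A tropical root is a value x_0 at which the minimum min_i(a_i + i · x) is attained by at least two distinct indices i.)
Roots: {3, 5, 6}

Each tropical root is a break point of the lower envelope of the lines y = a_i + i · x (there are 4 lines, with slopes 0, 1, ..., 3). Only the lines that attain the minimum somewhere contribute to roots; other lines are dominated. Here the surviving (envelope) indices are i = 3, i = 2, i = 1, i = 0.
Intersections between consecutive envelope lines give the roots: for adjacent envelope indices i < j the intersection is x = (a_i − a_j) / (j − i). Reading off the sorted break points: {3, 5, 6}.
Verification: at each break x_0, at least two indices attain the minimum of min_i(a_i + i · x_0).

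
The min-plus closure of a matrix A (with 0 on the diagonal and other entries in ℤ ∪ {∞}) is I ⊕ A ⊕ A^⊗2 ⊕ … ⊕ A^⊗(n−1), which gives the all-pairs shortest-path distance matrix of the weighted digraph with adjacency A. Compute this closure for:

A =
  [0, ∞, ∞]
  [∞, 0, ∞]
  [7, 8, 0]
Closure =
  [0, ∞, ∞]
  [∞, 0, ∞]
  [7, 8, 0]

This is the Floyd-Warshall all-pairs shortest-path computation. For each intermediate vertex k = 0, 1, …, 2, update dist[i][j] ← min(dist[i][j], dist[i][k] + dist[k][j]). The final matrix gives, for each (i, j), the minimum total weight of any directed path from i to j (possibly empty when i = j).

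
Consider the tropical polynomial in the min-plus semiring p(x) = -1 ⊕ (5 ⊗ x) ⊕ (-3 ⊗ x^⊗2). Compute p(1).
p(1) = -1

A tropical monomial a ⊗ x^⊗i evaluates to a + i · x. Evaluating each term at x = 1:
  Term 0 contributes -1 + 0 · 1 = -1
  Term 1 contributes 5 + 1 · 1 = 6
  Term 2 contributes -3 + 2 · 1 = -1
p(1) = ⊕ of these = min[-1, 6, -1] = -1.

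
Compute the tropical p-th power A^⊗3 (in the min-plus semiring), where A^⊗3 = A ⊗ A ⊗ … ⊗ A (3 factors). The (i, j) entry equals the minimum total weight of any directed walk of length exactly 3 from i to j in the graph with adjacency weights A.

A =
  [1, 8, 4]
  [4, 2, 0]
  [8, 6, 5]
A^⊗3 =
  [3, 10, 6]
  [6, 6, 4]
  [10, 10, 8]

Each entry (A^⊗3)_ij equals the minimum over all length-3 walks i = v_0 → v_1 → … → v_3 = j of Σ_t A[v_t][v_{t+1}]. For example, for (i, j) = (0, 2) we minimise over 9 possible intermediate vertex sequences; the minimum is 6, attained along the walk 0 → 0 → 0 → 2.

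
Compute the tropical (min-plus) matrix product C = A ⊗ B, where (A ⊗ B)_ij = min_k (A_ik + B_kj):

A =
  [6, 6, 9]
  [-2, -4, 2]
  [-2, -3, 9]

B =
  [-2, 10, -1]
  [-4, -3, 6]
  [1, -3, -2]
A ⊗ B =
  [2, 3, 5]
  [-8, -7, -3]
  [-7, -6, -3]

Apply the min-plus product entry-by-entry:
  C[0][0] = min over k of (A[0][0] + B[0][0] = 6 + -2 = 4, A[0][1] + B[1][0] = 6 + -4 = 2, A[0][2] + B[2][0] = 9 + 1 = 10) = 2 (attained at k = 1)
  C[0][1] = min over k of (A[0][0] + B[0][1] = 6 + 10 = 16, A[0][1] + B[1][1] = 6 + -3 = 3, A[0][2] + B[2][1] = 9 + -3 = 6) = 3 (attained at k = 1)
  C[0][2] = min over k of (A[0][0] + B[0][2] = 6 + -1 = 5, A[0][1] + B[1][2] = 6 + 6 = 12, A[0][2] + B[2][2] = 9 + -2 = 7) = 5 (attained at k = 0)
  C[1][0] = min over k of (A[1][0] + B[0][0] = -2 + -2 = -4, A[1][1] + B[1][0] = -4 + -4 = -8, A[1][2] + B[2][0] = 2 + 1 = 3) = -8 (attained at k = 1)
  C[1][1] = min over k of (A[1][0] + B[0][1] = -2 + 10 = 8, A[1][1] + B[1][1] = -4 + -3 = -7, A[1][2] + B[2][1] = 2 + -3 = -1) = -7 (attained at k = 1)
  C[1][2] = min over k of (A[1][0] + B[0][2] = -2 + -1 = -3, A[1][1] + B[1][2] = -4 + 6 = 2, A[1][2] + B[2][2] = 2 + -2 = 0) = -3 (attained at k = 0)
  C[2][0] = min over k of (A[2][0] + B[0][0] = -2 + -2 = -4, A[2][1] + B[1][0] = -3 + -4 = -7, A[2][2] + B[2][0] = 9 + 1 = 10) = -7 (attained at k = 1)
  C[2][1] = min over k of (A[2][0] + B[0][1] = -2 + 10 = 8, A[2][1] + B[1][1] = -3 + -3 = -6, A[2][2] + B[2][1] = 9 + -3 = 6) = -6 (attained at k = 1)
  C[2][2] = min over k of (A[2][0] + B[0][2] = -2 + -1 = -3, A[2][1] + B[1][2] = -3 + 6 = 3, A[2][2] + B[2][2] = 9 + -2 = 7) = -3 (attained at k = 0)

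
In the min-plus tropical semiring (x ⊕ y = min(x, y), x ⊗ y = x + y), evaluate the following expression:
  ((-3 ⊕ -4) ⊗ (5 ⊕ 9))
((-3 ⊕ -4) ⊗ (5 ⊕ 9)) = 1

Expand innermost to outermost. Recall ⊕ takes the minimum of its arguments and ⊗ takes their sum. Working out the expression ((-3 ⊕ -4) ⊗ (5 ⊕ 9)) gives 1.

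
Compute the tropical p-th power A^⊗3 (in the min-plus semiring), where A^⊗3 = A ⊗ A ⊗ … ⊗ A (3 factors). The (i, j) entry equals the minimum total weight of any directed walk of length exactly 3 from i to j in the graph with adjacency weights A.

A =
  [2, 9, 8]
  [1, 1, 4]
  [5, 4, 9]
A^⊗3 =
  [6, 11, 12]
  [3, 3, 6]
  [6, 6, 9]

Each entry (A^⊗3)_ij equals the minimum over all length-3 walks i = v_0 → v_1 → … → v_3 = j of Σ_t A[v_t][v_{t+1}]. For example, for (i, j) = (0, 2) we minimise over 9 possible intermediate vertex sequences; the minimum is 12, attained along the walk 0 → 0 → 0 → 2.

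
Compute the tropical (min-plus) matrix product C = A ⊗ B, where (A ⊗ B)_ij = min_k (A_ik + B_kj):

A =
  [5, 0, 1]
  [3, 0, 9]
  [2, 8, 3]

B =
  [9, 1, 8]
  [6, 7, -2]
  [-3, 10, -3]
A ⊗ B =
  [-2, 6, -2]
  [6, 4, -2]
  [0, 3, 0]

Apply the min-plus product entry-by-entry:
  C[0][0] = min over k of (A[0][0] + B[0][0] = 5 + 9 = 14, A[0][1] + B[1][0] = 0 + 6 = 6, A[0][2] + B[2][0] = 1 + -3 = -2) = -2 (attained at k = 2)
  C[0][1] = min over k of (A[0][0] + B[0][1] = 5 + 1 = 6, A[0][1] + B[1][1] = 0 + 7 = 7, A[0][2] + B[2][1] = 1 + 10 = 11) = 6 (attained at k = 0)
  C[0][2] = min over k of (A[0][0] + B[0][2] = 5 + 8 = 13, A[0][1] + B[1][2] = 0 + -2 = -2, A[0][2] + B[2][2] = 1 + -3 = -2) = -2 (attained at k = 1)
  C[1][0] = min over k of (A[1][0] + B[0][0] = 3 + 9 = 12, A[1][1] + B[1][0] = 0 + 6 = 6, A[1][2] + B[2][0] = 9 + -3 = 6) = 6 (attained at k = 1)
  C[1][1] = min over k of (A[1][0] + B[0][1] = 3 + 1 = 4, A[1][1] + B[1][1] = 0 + 7 = 7, A[1][2] + B[2][1] = 9 + 10 = 19) = 4 (attained at k = 0)
  C[1][2] = min over k of (A[1][0] + B[0][2] = 3 + 8 = 11, A[1][1] + B[1][2] = 0 + -2 = -2, A[1][2] + B[2][2] = 9 + -3 = 6) = -2 (attained at k = 1)
  C[2][0] = min over k of (A[2][0] + B[0][0] = 2 + 9 = 11, A[2][1] + B[1][0] = 8 + 6 = 14, A[2][2] + B[2][0] = 3 + -3 = 0) = 0 (attained at k = 2)
  C[2][1] = min over k of (A[2][0] + B[0][1] = 2 + 1 = 3, A[2][1] + B[1][1] = 8 + 7 = 15, A[2][2] + B[2][1] = 3 + 10 = 13) = 3 (attained at k = 0)
  C[2][2] = min over k of (A[2][0] + B[0][2] = 2 + 8 = 10, A[2][1] + B[1][2] = 8 + -2 = 6, A[2][2] + B[2][2] = 3 + -3 = 0) = 0 (attained at k = 2)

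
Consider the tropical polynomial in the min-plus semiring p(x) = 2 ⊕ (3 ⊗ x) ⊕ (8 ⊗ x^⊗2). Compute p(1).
p(1) = 2

A tropical monomial a ⊗ x^⊗i evaluates to a + i · x. Evaluating each term at x = 1:
  Term 0 contributes 2 + 0 · 1 = 2
  Term 1 contributes 3 + 1 · 1 = 4
  Term 2 contributes 8 + 2 · 1 = 10
p(1) = ⊕ of these = min[2, 4, 10] = 2.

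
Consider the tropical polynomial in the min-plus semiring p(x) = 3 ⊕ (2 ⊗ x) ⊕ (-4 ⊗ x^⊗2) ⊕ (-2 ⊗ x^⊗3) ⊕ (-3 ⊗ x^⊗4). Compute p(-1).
p(-1) = -7

A tropical monomial a ⊗ x^⊗i evaluates to a + i · x. Evaluating each term at x = -1:
  Term 0 contributes 3 + 0 · -1 = 3
  Term 1 contributes 2 + 1 · -1 = 1
  Term 2 contributes -4 + 2 · -1 = -6
  Term 3 contributes -2 + 3 · -1 = -5
  Term 4 contributes -3 + 4 · -1 = -7
p(-1) = ⊕ of these = min[3, 1, -6, -5, -7] = -7.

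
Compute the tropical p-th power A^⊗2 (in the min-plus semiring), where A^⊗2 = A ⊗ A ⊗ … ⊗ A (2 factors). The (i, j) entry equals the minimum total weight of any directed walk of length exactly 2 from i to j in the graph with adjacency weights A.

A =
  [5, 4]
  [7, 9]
A^⊗2 =
  [10, 9]
  [12, 11]

Each entry (A^⊗2)_ij equals the minimum over all length-2 walks i = v_0 → v_1 → … → v_2 = j of Σ_t A[v_t][v_{t+1}]. For example, for (i, j) = (0, 1) we minimise over 2 possible intermediate vertex sequences; the minimum is 9, attained along the walk 0 → 0 → 1.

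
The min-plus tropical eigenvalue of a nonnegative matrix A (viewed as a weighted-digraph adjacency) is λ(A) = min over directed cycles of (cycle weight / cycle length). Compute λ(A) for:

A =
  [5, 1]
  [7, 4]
λ(A) = 4

Enumerate directed cycles and compute their means (weight / length). Sample:
  cycle 0 → 0: weight = 5, length = 1, mean = 5/1 ≈ 5.000
  cycle 1 → 1: weight = 4, length = 1, mean = 4/1 ≈ 4.000
  cycle 0 → 1 → 0: weight = 8, length = 2, mean = 8/2 ≈ 4.000
  cycle 1 → 0 → 1: weight = 8, length = 2, mean = 8/2 ≈ 4.000
Minimum mean = 4.000, attained e.g. along the cycle 1 → 1 with weight 4 and length 1. So λ(A) = 4/1 = 4.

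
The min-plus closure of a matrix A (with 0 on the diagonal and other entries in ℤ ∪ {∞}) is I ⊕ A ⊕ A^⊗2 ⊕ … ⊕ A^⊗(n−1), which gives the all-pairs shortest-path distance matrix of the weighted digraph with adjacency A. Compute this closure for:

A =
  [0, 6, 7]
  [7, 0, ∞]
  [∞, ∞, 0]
Closure =
  [0, 6, 7]
  [7, 0, 14]
  [∞, ∞, 0]

This is the Floyd-Warshall all-pairs shortest-path computation. For each intermediate vertex k = 0, 1, …, 2, update dist[i][j] ← min(dist[i][j], dist[i][k] + dist[k][j]). The final matrix gives, for each (i, j), the minimum total weight of any directed path from i to j (possibly empty when i = j).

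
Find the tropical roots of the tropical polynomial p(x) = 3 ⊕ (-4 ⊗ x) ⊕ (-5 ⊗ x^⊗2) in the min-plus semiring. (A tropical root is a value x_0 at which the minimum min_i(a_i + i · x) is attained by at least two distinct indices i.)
Roots: {1, 7}

Each tropical root is a break point of the lower envelope of the lines y = a_i + i · x (there are 3 lines, with slopes 0, 1, ..., 2). Only the lines that attain the minimum somewhere contribute to roots; other lines are dominated. Here the surviving (envelope) indices are i = 2, i = 1, i = 0.
Intersections between consecutive envelope lines give the roots: for adjacent envelope indices i < j the intersection is x = (a_i − a_j) / (j − i). Reading off the sorted break points: {1, 7}.
Verification: at each break x_0, at least two indices attain the minimum of min_i(a_i + i · x_0).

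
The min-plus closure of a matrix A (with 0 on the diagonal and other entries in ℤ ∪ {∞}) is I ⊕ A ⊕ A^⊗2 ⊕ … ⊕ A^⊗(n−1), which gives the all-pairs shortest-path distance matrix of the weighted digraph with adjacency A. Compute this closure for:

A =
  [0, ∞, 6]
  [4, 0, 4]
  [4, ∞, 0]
Closure =
  [0, ∞, 6]
  [4, 0, 4]
  [4, ∞, 0]

This is the Floyd-Warshall all-pairs shortest-path computation. For each intermediate vertex k = 0, 1, …, 2, update dist[i][j] ← min(dist[i][j], dist[i][k] + dist[k][j]). The final matrix gives, for each (i, j), the minimum total weight of any directed path from i to j (possibly empty when i = j).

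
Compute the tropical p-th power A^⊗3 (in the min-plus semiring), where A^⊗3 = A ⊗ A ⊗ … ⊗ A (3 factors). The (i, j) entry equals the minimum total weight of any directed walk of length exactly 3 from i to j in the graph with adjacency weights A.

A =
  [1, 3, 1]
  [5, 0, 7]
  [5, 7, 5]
A^⊗3 =
  [3, 3, 3]
  [5, 0, 6]
  [7, 7, 7]

Each entry (A^⊗3)_ij equals the minimum over all length-3 walks i = v_0 → v_1 → … → v_3 = j of Σ_t A[v_t][v_{t+1}]. For example, for (i, j) = (0, 2) we minimise over 9 possible intermediate vertex sequences; the minimum is 3, attained along the walk 0 → 0 → 0 → 2.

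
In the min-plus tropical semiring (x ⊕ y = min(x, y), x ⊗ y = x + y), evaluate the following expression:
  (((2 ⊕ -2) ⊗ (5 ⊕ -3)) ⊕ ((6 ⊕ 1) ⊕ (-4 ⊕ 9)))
(((2 ⊕ -2) ⊗ (5 ⊕ -3)) ⊕ ((6 ⊕ 1) ⊕ (-4 ⊕ 9))) = -5

Expand innermost to outermost. Recall ⊕ takes the minimum of its arguments and ⊗ takes their sum. Working out the expression (((2 ⊕ -2) ⊗ (5 ⊕ -3)) ⊕ ((6 ⊕ 1) ⊕ (-4 ⊕ 9))) gives -5.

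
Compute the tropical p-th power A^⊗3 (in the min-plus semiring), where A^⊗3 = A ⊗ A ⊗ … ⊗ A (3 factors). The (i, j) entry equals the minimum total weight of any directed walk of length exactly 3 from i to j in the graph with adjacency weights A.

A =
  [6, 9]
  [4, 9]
A^⊗3 =
  [18, 21]
  [16, 19]

Each entry (A^⊗3)_ij equals the minimum over all length-3 walks i = v_0 → v_1 → … → v_3 = j of Σ_t A[v_t][v_{t+1}]. For example, for (i, j) = (0, 1) we minimise over 4 possible intermediate vertex sequences; the minimum is 21, attained along the walk 0 → 0 → 0 → 1.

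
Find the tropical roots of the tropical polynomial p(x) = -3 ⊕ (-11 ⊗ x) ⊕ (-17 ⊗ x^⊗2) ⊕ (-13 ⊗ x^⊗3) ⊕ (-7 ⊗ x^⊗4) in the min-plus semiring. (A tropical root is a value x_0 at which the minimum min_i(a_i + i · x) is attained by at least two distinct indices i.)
Roots: {-6, -4, 6, 8}

Each tropical root is a break point of the lower envelope of the lines y = a_i + i · x (there are 5 lines, with slopes 0, 1, ..., 4). Only the lines that attain the minimum somewhere contribute to roots; other lines are dominated. Here the surviving (envelope) indices are i = 4, i = 3, i = 2, i = 1, i = 0.
Intersections between consecutive envelope lines give the roots: for adjacent envelope indices i < j the intersection is x = (a_i − a_j) / (j − i). Reading off the sorted break points: {-6, -4, 6, 8}.
Verification: at each break x_0, at least two indices attain the minimum of min_i(a_i + i · x_0).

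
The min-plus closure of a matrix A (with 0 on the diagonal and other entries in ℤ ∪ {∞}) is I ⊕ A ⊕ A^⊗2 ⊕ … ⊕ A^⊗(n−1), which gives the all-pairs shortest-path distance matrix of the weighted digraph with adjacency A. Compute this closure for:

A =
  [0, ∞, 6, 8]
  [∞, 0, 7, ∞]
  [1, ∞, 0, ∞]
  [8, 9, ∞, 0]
Closure =
  [0, 17, 6, 8]
  [8, 0, 7, 16]
  [1, 18, 0, 9]
  [8, 9, 14, 0]

This is the Floyd-Warshall all-pairs shortest-path computation. For each intermediate vertex k = 0, 1, …, 3, update dist[i][j] ← min(dist[i][j], dist[i][k] + dist[k][j]). The final matrix gives, for each (i, j), the minimum total weight of any directed path from i to j (possibly empty when i = j).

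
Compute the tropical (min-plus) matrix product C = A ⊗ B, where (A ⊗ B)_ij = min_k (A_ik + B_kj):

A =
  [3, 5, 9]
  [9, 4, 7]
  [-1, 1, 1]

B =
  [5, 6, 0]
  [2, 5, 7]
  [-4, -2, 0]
A ⊗ B =
  [5, 7, 3]
  [3, 5, 7]
  [-3, -1, -1]

Apply the min-plus product entry-by-entry:
  C[0][0] = min over k of (A[0][0] + B[0][0] = 3 + 5 = 8, A[0][1] + B[1][0] = 5 + 2 = 7, A[0][2] + B[2][0] = 9 + -4 = 5) = 5 (attained at k = 2)
  C[0][1] = min over k of (A[0][0] + B[0][1] = 3 + 6 = 9, A[0][1] + B[1][1] = 5 + 5 = 10, A[0][2] + B[2][1] = 9 + -2 = 7) = 7 (attained at k = 2)
  C[0][2] = min over k of (A[0][0] + B[0][2] = 3 + 0 = 3, A[0][1] + B[1][2] = 5 + 7 = 12, A[0][2] + B[2][2] = 9 + 0 = 9) = 3 (attained at k = 0)
  C[1][0] = min over k of (A[1][0] + B[0][0] = 9 + 5 = 14, A[1][1] + B[1][0] = 4 + 2 = 6, A[1][2] + B[2][0] = 7 + -4 = 3) = 3 (attained at k = 2)
  C[1][1] = min over k of (A[1][0] + B[0][1] = 9 + 6 = 15, A[1][1] + B[1][1] = 4 + 5 = 9, A[1][2] + B[2][1] = 7 + -2 = 5) = 5 (attained at k = 2)
  C[1][2] = min over k of (A[1][0] + B[0][2] = 9 + 0 = 9, A[1][1] + B[1][2] = 4 + 7 = 11, A[1][2] + B[2][2] = 7 + 0 = 7) = 7 (attained at k = 2)
  C[2][0] = min over k of (A[2][0] + B[0][0] = -1 + 5 = 4, A[2][1] + B[1][0] = 1 + 2 = 3, A[2][2] + B[2][0] = 1 + -4 = -3) = -3 (attained at k = 2)
  C[2][1] = min over k of (A[2][0] + B[0][1] = -1 + 6 = 5, A[2][1] + B[1][1] = 1 + 5 = 6, A[2][2] + B[2][1] = 1 + -2 = -1) = -1 (attained at k = 2)
  C[2][2] = min over k of (A[2][0] + B[0][2] = -1 + 0 = -1, A[2][1] + B[1][2] = 1 + 7 = 8, A[2][2] + B[2][2] = 1 + 0 = 1) = -1 (attained at k = 0)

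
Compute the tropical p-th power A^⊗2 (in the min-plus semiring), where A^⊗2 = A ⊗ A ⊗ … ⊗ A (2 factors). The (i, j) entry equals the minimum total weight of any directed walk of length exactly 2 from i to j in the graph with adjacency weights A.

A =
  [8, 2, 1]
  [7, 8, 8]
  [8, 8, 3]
A^⊗2 =
  [9, 9, 4]
  [15, 9, 8]
  [11, 10, 6]

Each entry (A^⊗2)_ij equals the minimum over all length-2 walks i = v_0 → v_1 → … → v_2 = j of Σ_t A[v_t][v_{t+1}]. For example, for (i, j) = (0, 2) we minimise over 3 possible intermediate vertex sequences; the minimum is 4, attained along the walk 0 → 2 → 2.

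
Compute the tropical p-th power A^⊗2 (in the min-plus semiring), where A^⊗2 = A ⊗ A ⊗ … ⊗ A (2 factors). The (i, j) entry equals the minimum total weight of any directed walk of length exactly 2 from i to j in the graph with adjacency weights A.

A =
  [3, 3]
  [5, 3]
A^⊗2 =
  [6, 6]
  [8, 6]

Each entry (A^⊗2)_ij equals the minimum over all length-2 walks i = v_0 → v_1 → … → v_2 = j of Σ_t A[v_t][v_{t+1}]. For example, for (i, j) = (0, 1) we minimise over 2 possible intermediate vertex sequences; the minimum is 6, attained along the walk 0 → 0 → 1.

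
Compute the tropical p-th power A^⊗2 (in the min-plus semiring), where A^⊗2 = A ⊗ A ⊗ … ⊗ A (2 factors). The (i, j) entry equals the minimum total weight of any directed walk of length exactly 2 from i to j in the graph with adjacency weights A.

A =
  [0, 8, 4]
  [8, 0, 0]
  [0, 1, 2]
A^⊗2 =
  [0, 5, 4]
  [0, 0, 0]
  [0, 1, 1]

Each entry (A^⊗2)_ij equals the minimum over all length-2 walks i = v_0 → v_1 → … → v_2 = j of Σ_t A[v_t][v_{t+1}]. For example, for (i, j) = (0, 2) we minimise over 3 possible intermediate vertex sequences; the minimum is 4, attained along the walk 0 → 0 → 2.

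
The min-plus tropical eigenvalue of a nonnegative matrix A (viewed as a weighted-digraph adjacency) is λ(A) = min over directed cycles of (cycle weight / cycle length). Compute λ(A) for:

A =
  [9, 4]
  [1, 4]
λ(A) = 5/2

Enumerate directed cycles and compute their means (weight / length). Sample:
  cycle 0 → 0: weight = 9, length = 1, mean = 9/1 ≈ 9.000
  cycle 1 → 1: weight = 4, length = 1, mean = 4/1 ≈ 4.000
  cycle 0 → 1 → 0: weight = 5, length = 2, mean = 5/2 ≈ 2.500
  cycle 1 → 0 → 1: weight = 5, length = 2, mean = 5/2 ≈ 2.500
Minimum mean = 2.500, attained e.g. along the cycle 0 → 1 → 0 with weight 5 and length 2. So λ(A) = 5/2 = 5/2.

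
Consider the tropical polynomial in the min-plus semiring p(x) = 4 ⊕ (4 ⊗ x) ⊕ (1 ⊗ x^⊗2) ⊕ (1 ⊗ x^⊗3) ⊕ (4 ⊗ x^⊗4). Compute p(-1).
p(-1) = -2

A tropical monomial a ⊗ x^⊗i evaluates to a + i · x. Evaluating each term at x = -1:
  Term 0 contributes 4 + 0 · -1 = 4
  Term 1 contributes 4 + 1 · -1 = 3
  Term 2 contributes 1 + 2 · -1 = -1
  Term 3 contributes 1 + 3 · -1 = -2
  Term 4 contributes 4 + 4 · -1 = 0
p(-1) = ⊕ of these = min[4, 3, -1, -2, 0] = -2.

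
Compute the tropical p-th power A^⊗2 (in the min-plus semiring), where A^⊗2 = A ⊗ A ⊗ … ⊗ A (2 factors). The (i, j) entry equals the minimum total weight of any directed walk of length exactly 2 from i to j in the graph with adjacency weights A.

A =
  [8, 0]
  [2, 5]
A^⊗2 =
  [2, 5]
  [7, 2]

Each entry (A^⊗2)_ij equals the minimum over all length-2 walks i = v_0 → v_1 → … → v_2 = j of Σ_t A[v_t][v_{t+1}]. For example, for (i, j) = (0, 1) we minimise over 2 possible intermediate vertex sequences; the minimum is 5, attained along the walk 0 → 1 → 1.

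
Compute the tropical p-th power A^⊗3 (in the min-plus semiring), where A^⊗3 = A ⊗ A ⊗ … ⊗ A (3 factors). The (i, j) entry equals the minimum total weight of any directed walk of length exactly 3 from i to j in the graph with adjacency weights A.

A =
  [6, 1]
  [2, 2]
A^⊗3 =
  [5, 4]
  [5, 5]

Each entry (A^⊗3)_ij equals the minimum over all length-3 walks i = v_0 → v_1 → … → v_3 = j of Σ_t A[v_t][v_{t+1}]. For example, for (i, j) = (0, 1) we minimise over 4 possible intermediate vertex sequences; the minimum is 4, attained along the walk 0 → 1 → 0 → 1.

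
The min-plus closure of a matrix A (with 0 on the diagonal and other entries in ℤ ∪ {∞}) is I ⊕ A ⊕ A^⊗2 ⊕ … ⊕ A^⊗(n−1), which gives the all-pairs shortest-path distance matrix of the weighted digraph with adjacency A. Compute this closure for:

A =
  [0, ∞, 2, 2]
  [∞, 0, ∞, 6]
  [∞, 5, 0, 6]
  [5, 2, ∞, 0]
Closure =
  [0, 4, 2, 2]
  [11, 0, 13, 6]
  [11, 5, 0, 6]
  [5, 2, 7, 0]

This is the Floyd-Warshall all-pairs shortest-path computation. For each intermediate vertex k = 0, 1, …, 3, update dist[i][j] ← min(dist[i][j], dist[i][k] + dist[k][j]). The final matrix gives, for each (i, j), the minimum total weight of any directed path from i to j (possibly empty when i = j).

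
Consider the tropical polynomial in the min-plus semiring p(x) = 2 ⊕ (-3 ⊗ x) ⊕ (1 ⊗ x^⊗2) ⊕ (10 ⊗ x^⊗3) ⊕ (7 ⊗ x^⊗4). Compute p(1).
p(1) = -2

A tropical monomial a ⊗ x^⊗i evaluates to a + i · x. Evaluating each term at x = 1:
  Term 0 contributes 2 + 0 · 1 = 2
  Term 1 contributes -3 + 1 · 1 = -2
  Term 2 contributes 1 + 2 · 1 = 3
  Term 3 contributes 10 + 3 · 1 = 13
  Term 4 contributes 7 + 4 · 1 = 11
p(1) = ⊕ of these = min[2, -2, 3, 13, 11] = -2.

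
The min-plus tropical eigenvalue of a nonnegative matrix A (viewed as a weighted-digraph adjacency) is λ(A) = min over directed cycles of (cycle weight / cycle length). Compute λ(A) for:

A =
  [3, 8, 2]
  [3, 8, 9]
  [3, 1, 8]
λ(A) = 2

Enumerate directed cycles and compute their means (weight / length). Sample:
  cycle 0 → 0: weight = 3, length = 1, mean = 3/1 ≈ 3.000
  cycle 1 → 1: weight = 8, length = 1, mean = 8/1 ≈ 8.000
  cycle 2 → 2: weight = 8, length = 1, mean = 8/1 ≈ 8.000
  cycle 0 → 1 → 0: weight = 11, length = 2, mean = 11/2 ≈ 5.500
  cycle 0 → 2 → 0: weight = 5, length = 2, mean = 5/2 ≈ 2.500
  cycle 1 → 0 → 1: weight = 11, length = 2, mean = 11/2 ≈ 5.500
Minimum mean = 2.000, attained e.g. along the cycle 0 → 2 → 1 → 0 with weight 6 and length 3. So λ(A) = 6/3 = 2.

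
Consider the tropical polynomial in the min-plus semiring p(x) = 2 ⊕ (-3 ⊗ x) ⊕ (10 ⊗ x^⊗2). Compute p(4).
p(4) = 1

A tropical monomial a ⊗ x^⊗i evaluates to a + i · x. Evaluating each term at x = 4:
  Term 0 contributes 2 + 0 · 4 = 2
  Term 1 contributes -3 + 1 · 4 = 1
  Term 2 contributes 10 + 2 · 4 = 18
p(4) = ⊕ of these = min[2, 1, 18] = 1.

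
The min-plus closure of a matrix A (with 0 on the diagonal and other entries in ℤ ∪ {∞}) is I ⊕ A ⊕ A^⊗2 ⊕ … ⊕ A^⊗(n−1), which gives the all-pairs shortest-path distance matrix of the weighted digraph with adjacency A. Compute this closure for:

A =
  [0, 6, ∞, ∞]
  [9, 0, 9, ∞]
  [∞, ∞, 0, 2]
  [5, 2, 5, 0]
Closure =
  [0, 6, 15, 17]
  [9, 0, 9, 11]
  [7, 4, 0, 2]
  [5, 2, 5, 0]

This is the Floyd-Warshall all-pairs shortest-path computation. For each intermediate vertex k = 0, 1, …, 3, update dist[i][j] ← min(dist[i][j], dist[i][k] + dist[k][j]). The final matrix gives, for each (i, j), the minimum total weight of any directed path from i to j (possibly empty when i = j).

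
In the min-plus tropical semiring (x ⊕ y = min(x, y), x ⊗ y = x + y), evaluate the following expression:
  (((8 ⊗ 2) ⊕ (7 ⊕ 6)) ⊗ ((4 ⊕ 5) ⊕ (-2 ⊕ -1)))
(((8 ⊗ 2) ⊕ (7 ⊕ 6)) ⊗ ((4 ⊕ 5) ⊕ (-2 ⊕ -1))) = 4

Expand innermost to outermost. Recall ⊕ takes the minimum of its arguments and ⊗ takes their sum. Working out the expression (((8 ⊗ 2) ⊕ (7 ⊕ 6)) ⊗ ((4 ⊕ 5) ⊕ (-2 ⊕ -1))) gives 4.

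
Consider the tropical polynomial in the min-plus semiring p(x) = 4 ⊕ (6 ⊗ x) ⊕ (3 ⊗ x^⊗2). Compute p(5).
p(5) = 4

A tropical monomial a ⊗ x^⊗i evaluates to a + i · x. Evaluating each term at x = 5:
  Term 0 contributes 4 + 0 · 5 = 4
  Term 1 contributes 6 + 1 · 5 = 11
  Term 2 contributes 3 + 2 · 5 = 13
p(5) = ⊕ of these = min[4, 11, 13] = 4.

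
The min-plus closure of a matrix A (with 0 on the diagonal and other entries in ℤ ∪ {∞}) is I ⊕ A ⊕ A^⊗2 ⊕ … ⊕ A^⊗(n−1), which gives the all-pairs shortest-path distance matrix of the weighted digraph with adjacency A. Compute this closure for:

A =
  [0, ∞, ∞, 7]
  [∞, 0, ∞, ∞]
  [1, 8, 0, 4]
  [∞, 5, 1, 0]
Closure =
  [0, 12, 8, 7]
  [∞, 0, ∞, ∞]
  [1, 8, 0, 4]
  [2, 5, 1, 0]

This is the Floyd-Warshall all-pairs shortest-path computation. For each intermediate vertex k = 0, 1, …, 3, update dist[i][j] ← min(dist[i][j], dist[i][k] + dist[k][j]). The final matrix gives, for each (i, j), the minimum total weight of any directed path from i to j (possibly empty when i = j).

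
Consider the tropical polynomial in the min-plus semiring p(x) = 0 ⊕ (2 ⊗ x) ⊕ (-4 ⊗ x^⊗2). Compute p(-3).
p(-3) = -10

A tropical monomial a ⊗ x^⊗i evaluates to a + i · x. Evaluating each term at x = -3:
  Term 0 contributes 0 + 0 · -3 = 0
  Term 1 contributes 2 + 1 · -3 = -1
  Term 2 contributes -4 + 2 · -3 = -10
p(-3) = ⊕ of these = min[0, -1, -10] = -10.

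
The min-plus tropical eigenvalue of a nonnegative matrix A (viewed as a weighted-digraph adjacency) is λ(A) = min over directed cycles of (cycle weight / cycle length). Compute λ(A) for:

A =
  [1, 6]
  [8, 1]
λ(A) = 1

Enumerate directed cycles and compute their means (weight / length). Sample:
  cycle 0 → 0: weight = 1, length = 1, mean = 1/1 ≈ 1.000
  cycle 1 → 1: weight = 1, length = 1, mean = 1/1 ≈ 1.000
  cycle 0 → 1 → 0: weight = 14, length = 2, mean = 14/2 ≈ 7.000
  cycle 1 → 0 → 1: weight = 14, length = 2, mean = 14/2 ≈ 7.000
Minimum mean = 1.000, attained e.g. along the cycle 0 → 0 with weight 1 and length 1. So λ(A) = 1/1 = 1.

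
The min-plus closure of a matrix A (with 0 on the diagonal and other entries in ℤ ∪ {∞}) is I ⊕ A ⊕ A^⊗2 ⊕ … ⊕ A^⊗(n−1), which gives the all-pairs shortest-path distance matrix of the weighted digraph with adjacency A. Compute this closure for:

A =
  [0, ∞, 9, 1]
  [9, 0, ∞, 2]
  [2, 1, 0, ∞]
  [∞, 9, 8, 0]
Closure =
  [0, 10, 9, 1]
  [9, 0, 10, 2]
  [2, 1, 0, 3]
  [10, 9, 8, 0]

This is the Floyd-Warshall all-pairs shortest-path computation. For each intermediate vertex k = 0, 1, …, 3, update dist[i][j] ← min(dist[i][j], dist[i][k] + dist[k][j]). The final matrix gives, for each (i, j), the minimum total weight of any directed path from i to j (possibly empty when i = j).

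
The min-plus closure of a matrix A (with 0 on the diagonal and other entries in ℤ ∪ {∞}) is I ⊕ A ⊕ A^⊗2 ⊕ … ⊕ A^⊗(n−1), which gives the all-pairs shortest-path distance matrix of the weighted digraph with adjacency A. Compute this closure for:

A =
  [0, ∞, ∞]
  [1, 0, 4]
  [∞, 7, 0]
Closure =
  [0, ∞, ∞]
  [1, 0, 4]
  [8, 7, 0]

This is the Floyd-Warshall all-pairs shortest-path computation. For each intermediate vertex k = 0, 1, …, 2, update dist[i][j] ← min(dist[i][j], dist[i][k] + dist[k][j]). The final matrix gives, for each (i, j), the minimum total weight of any directed path from i to j (possibly empty when i = j).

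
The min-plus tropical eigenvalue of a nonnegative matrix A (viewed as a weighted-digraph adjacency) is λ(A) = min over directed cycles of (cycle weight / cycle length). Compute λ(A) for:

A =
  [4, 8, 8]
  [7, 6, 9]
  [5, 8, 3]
λ(A) = 3

Enumerate directed cycles and compute their means (weight / length). Sample:
  cycle 0 → 0: weight = 4, length = 1, mean = 4/1 ≈ 4.000
  cycle 1 → 1: weight = 6, length = 1, mean = 6/1 ≈ 6.000
  cycle 2 → 2: weight = 3, length = 1, mean = 3/1 ≈ 3.000
  cycle 0 → 1 → 0: weight = 15, length = 2, mean = 15/2 ≈ 7.500
  cycle 0 → 2 → 0: weight = 13, length = 2, mean = 13/2 ≈ 6.500
  cycle 1 → 0 → 1: weight = 15, length = 2, mean = 15/2 ≈ 7.500
Minimum mean = 3.000, attained e.g. along the cycle 2 → 2 with weight 3 and length 1. So λ(A) = 3/1 = 3.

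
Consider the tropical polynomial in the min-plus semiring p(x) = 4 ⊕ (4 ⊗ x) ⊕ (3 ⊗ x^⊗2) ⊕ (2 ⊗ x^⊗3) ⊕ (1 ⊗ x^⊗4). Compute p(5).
p(5) = 4

A tropical monomial a ⊗ x^⊗i evaluates to a + i · x. Evaluating each term at x = 5:
  Term 0 contributes 4 + 0 · 5 = 4
  Term 1 contributes 4 + 1 · 5 = 9
  Term 2 contributes 3 + 2 · 5 = 13
  Term 3 contributes 2 + 3 · 5 = 17
  Term 4 contributes 1 + 4 · 5 = 21
p(5) = ⊕ of these = min[4, 9, 13, 17, 21] = 4.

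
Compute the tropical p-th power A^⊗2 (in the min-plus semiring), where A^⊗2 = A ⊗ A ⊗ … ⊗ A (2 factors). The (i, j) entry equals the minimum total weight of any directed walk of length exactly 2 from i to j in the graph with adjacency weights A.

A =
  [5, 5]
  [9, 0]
A^⊗2 =
  [10, 5]
  [9, 0]

Each entry (A^⊗2)_ij equals the minimum over all length-2 walks i = v_0 → v_1 → … → v_2 = j of Σ_t A[v_t][v_{t+1}]. For example, for (i, j) = (0, 1) we minimise over 2 possible intermediate vertex sequences; the minimum is 5, attained along the walk 0 → 1 → 1.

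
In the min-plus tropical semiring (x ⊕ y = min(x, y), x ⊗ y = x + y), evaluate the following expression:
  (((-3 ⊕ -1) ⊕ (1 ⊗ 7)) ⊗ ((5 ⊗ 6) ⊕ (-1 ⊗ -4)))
(((-3 ⊕ -1) ⊕ (1 ⊗ 7)) ⊗ ((5 ⊗ 6) ⊕ (-1 ⊗ -4))) = -8

Expand innermost to outermost. Recall ⊕ takes the minimum of its arguments and ⊗ takes their sum. Working out the expression (((-3 ⊕ -1) ⊕ (1 ⊗ 7)) ⊗ ((5 ⊗ 6) ⊕ (-1 ⊗ -4))) gives -8.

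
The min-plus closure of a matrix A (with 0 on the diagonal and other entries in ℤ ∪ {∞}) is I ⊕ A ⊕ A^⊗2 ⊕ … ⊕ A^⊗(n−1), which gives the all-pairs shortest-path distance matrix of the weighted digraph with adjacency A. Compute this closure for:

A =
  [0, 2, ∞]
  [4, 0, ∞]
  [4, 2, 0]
Closure =
  [0, 2, ∞]
  [4, 0, ∞]
  [4, 2, 0]

This is the Floyd-Warshall all-pairs shortest-path computation. For each intermediate vertex k = 0, 1, …, 2, update dist[i][j] ← min(dist[i][j], dist[i][k] + dist[k][j]). The final matrix gives, for each (i, j), the minimum total weight of any directed path from i to j (possibly empty when i = j).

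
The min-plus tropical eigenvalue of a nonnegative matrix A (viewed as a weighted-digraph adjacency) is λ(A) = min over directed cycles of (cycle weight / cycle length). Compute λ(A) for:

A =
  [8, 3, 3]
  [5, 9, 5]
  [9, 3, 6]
λ(A) = 11/3

Enumerate directed cycles and compute their means (weight / length). Sample:
  cycle 0 → 0: weight = 8, length = 1, mean = 8/1 ≈ 8.000
  cycle 1 → 1: weight = 9, length = 1, mean = 9/1 ≈ 9.000
  cycle 2 → 2: weight = 6, length = 1, mean = 6/1 ≈ 6.000
  cycle 0 → 1 → 0: weight = 8, length = 2, mean = 8/2 ≈ 4.000
  cycle 0 → 2 → 0: weight = 12, length = 2, mean = 12/2 ≈ 6.000
  cycle 1 → 0 → 1: weight = 8, length = 2, mean = 8/2 ≈ 4.000
Minimum mean = 3.667, attained e.g. along the cycle 0 → 2 → 1 → 0 with weight 11 and length 3. So λ(A) = 11/3 = 11/3.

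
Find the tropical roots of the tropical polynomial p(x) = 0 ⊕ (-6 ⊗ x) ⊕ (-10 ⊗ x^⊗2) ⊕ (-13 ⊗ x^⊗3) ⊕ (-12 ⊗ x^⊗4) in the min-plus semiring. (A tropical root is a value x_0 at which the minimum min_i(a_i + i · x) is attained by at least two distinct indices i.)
Roots: {-1, 3, 4, 6}

Each tropical root is a break point of the lower envelope of the lines y = a_i + i · x (there are 5 lines, with slopes 0, 1, ..., 4). Only the lines that attain the minimum somewhere contribute to roots; other lines are dominated. Here the surviving (envelope) indices are i = 4, i = 3, i = 2, i = 1, i = 0.
Intersections between consecutive envelope lines give the roots: for adjacent envelope indices i < j the intersection is x = (a_i − a_j) / (j − i). Reading off the sorted break points: {-1, 3, 4, 6}.
Verification: at each break x_0, at least two indices attain the minimum of min_i(a_i + i · x_0).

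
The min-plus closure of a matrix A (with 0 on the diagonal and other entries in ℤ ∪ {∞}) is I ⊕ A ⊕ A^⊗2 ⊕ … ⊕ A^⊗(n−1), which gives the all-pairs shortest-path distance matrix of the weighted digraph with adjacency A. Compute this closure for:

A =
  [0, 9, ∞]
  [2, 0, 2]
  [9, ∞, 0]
Closure =
  [0, 9, 11]
  [2, 0, 2]
  [9, 18, 0]

This is the Floyd-Warshall all-pairs shortest-path computation. For each intermediate vertex k = 0, 1, …, 2, update dist[i][j] ← min(dist[i][j], dist[i][k] + dist[k][j]). The final matrix gives, for each (i, j), the minimum total weight of any directed path from i to j (possibly empty when i = j).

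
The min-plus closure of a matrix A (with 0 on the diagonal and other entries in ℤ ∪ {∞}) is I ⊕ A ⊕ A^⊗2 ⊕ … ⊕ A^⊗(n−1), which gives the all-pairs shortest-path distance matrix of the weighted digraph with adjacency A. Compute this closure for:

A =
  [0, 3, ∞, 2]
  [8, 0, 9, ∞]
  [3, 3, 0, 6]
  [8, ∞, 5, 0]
Closure =
  [0, 3, 7, 2]
  [8, 0, 9, 10]
  [3, 3, 0, 5]
  [8, 8, 5, 0]

This is the Floyd-Warshall all-pairs shortest-path computation. For each intermediate vertex k = 0, 1, …, 3, update dist[i][j] ← min(dist[i][j], dist[i][k] + dist[k][j]). The final matrix gives, for each (i, j), the minimum total weight of any directed path from i to j (possibly empty when i = j).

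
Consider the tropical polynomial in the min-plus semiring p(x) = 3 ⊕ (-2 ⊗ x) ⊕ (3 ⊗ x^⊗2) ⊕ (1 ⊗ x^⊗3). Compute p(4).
p(4) = 2

A tropical monomial a ⊗ x^⊗i evaluates to a + i · x. Evaluating each term at x = 4:
  Term 0 contributes 3 + 0 · 4 = 3
  Term 1 contributes -2 + 1 · 4 = 2
  Term 2 contributes 3 + 2 · 4 = 11
  Term 3 contributes 1 + 3 · 4 = 13
p(4) = ⊕ of these = min[3, 2, 11, 13] = 2.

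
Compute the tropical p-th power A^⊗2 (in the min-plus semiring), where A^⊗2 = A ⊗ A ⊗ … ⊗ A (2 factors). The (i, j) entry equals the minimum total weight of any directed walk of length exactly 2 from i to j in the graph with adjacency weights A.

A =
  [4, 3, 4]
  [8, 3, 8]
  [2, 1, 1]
A^⊗2 =
  [6, 5, 5]
  [10, 6, 9]
  [3, 2, 2]

Each entry (A^⊗2)_ij equals the minimum over all length-2 walks i = v_0 → v_1 → … → v_2 = j of Σ_t A[v_t][v_{t+1}]. For example, for (i, j) = (0, 2) we minimise over 3 possible intermediate vertex sequences; the minimum is 5, attained along the walk 0 → 2 → 2.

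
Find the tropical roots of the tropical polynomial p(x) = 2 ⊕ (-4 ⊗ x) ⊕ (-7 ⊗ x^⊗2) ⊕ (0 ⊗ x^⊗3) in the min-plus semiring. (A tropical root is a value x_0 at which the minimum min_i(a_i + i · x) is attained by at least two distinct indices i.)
Roots: {-7, 3, 6}

Each tropical root is a break point of the lower envelope of the lines y = a_i + i · x (there are 4 lines, with slopes 0, 1, ..., 3). Only the lines that attain the minimum somewhere contribute to roots; other lines are dominated. Here the surviving (envelope) indices are i = 3, i = 2, i = 1, i = 0.
Intersections between consecutive envelope lines give the roots: for adjacent envelope indices i < j the intersection is x = (a_i − a_j) / (j − i). Reading off the sorted break points: {-7, 3, 6}.
Verification: at each break x_0, at least two indices attain the minimum of min_i(a_i + i · x_0).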